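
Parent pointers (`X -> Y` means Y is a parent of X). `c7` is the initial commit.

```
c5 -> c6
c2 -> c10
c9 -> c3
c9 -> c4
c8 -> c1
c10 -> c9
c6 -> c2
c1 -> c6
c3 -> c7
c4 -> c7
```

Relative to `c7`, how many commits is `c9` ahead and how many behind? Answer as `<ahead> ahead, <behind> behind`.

3 ahead, 0 behind

Reachable from c9: {c3, c4, c7, c9}.
Reachable from c7: {c7}.
Only in c9's history (ahead): {c3, c4, c9} — 3.
Only in c7's history (behind): {} — 0.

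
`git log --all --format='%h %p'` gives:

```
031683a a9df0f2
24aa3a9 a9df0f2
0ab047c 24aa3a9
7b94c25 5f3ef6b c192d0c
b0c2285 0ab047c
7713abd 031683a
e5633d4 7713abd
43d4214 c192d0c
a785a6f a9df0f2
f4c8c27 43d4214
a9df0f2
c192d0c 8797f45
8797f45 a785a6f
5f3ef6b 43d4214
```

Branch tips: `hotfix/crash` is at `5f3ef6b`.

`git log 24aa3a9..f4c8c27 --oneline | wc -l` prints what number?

5

Reachable from f4c8c27: {43d4214, 8797f45, a785a6f, a9df0f2, c192d0c, f4c8c27}.
Reachable from 24aa3a9: {24aa3a9, a9df0f2}.
In f4c8c27's history but not 24aa3a9's: {43d4214, 8797f45, a785a6f, c192d0c, f4c8c27} — 5 commits.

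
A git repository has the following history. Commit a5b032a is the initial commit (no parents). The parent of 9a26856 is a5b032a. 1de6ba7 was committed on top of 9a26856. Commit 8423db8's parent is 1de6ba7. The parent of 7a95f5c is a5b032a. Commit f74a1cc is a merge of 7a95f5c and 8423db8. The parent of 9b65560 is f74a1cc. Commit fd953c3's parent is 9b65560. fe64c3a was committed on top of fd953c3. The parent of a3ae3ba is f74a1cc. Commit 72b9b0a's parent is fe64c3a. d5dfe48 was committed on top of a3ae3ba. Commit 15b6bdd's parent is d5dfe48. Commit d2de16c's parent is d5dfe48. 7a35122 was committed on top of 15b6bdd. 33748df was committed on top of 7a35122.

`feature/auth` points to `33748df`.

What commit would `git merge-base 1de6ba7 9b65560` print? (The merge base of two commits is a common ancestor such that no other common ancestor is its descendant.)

1de6ba7

Ancestors of 1de6ba7: {1de6ba7, 9a26856, a5b032a}.
Ancestors of 9b65560: {1de6ba7, 7a95f5c, 8423db8, 9a26856, 9b65560, a5b032a, f74a1cc}.
Common ancestors: {1de6ba7, 9a26856, a5b032a}.
Among these, 1de6ba7 is not an ancestor of any other common ancestor — it is the merge base.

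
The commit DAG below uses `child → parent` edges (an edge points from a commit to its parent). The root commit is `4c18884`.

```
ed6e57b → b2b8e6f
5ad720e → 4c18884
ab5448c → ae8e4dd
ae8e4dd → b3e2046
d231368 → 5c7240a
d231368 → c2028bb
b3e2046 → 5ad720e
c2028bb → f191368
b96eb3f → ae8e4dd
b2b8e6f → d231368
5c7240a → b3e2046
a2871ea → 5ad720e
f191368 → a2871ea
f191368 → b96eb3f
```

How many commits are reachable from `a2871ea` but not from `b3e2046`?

Reachable from a2871ea: {4c18884, 5ad720e, a2871ea}.
Reachable from b3e2046: {4c18884, 5ad720e, b3e2046}.
In a2871ea's history but not b3e2046's: {a2871ea} — 1 commit.

1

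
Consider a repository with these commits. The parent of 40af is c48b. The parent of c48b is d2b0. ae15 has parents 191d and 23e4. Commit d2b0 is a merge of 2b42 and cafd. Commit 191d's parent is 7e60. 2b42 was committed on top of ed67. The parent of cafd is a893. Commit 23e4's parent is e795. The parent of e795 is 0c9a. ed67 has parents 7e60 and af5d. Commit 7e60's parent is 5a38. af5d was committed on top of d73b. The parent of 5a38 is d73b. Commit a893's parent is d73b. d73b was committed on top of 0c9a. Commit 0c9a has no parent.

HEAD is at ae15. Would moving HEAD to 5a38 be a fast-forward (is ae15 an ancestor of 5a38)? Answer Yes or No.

A fast-forward from ae15 to 5a38 is possible iff ae15 is an ancestor of 5a38.
Ancestors of 5a38: {0c9a, 5a38, d73b}.
ae15 is not among them, so fast-forward is not possible.

No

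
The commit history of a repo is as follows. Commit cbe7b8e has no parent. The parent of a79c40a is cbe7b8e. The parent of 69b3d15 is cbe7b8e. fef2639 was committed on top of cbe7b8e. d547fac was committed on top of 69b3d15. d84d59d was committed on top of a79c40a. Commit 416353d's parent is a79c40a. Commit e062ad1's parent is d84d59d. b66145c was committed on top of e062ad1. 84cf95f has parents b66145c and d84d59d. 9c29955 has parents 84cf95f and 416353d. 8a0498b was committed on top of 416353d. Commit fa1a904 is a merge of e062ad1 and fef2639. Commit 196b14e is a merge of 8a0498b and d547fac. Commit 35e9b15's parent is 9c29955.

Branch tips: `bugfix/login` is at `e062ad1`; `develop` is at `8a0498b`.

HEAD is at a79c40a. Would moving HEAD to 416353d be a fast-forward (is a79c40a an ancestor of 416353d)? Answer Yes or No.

A fast-forward from a79c40a to 416353d is possible iff a79c40a is an ancestor of 416353d.
Ancestors of 416353d: {416353d, a79c40a, cbe7b8e}.
a79c40a is among them, so fast-forward is possible.

Yes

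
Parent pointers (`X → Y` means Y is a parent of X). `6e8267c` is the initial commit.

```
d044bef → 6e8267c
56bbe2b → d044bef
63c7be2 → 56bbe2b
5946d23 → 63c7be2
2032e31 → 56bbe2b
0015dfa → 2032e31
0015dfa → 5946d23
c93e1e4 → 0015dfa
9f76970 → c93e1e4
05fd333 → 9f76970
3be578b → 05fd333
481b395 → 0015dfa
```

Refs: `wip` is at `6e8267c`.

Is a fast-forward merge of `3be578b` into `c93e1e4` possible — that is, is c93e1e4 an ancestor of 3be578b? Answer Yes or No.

Yes

A fast-forward from c93e1e4 to 3be578b is possible iff c93e1e4 is an ancestor of 3be578b.
Ancestors of 3be578b: {0015dfa, 05fd333, 2032e31, 3be578b, 56bbe2b, 5946d23, 63c7be2, 6e8267c, 9f76970, c93e1e4, d044bef}.
c93e1e4 is among them, so fast-forward is possible.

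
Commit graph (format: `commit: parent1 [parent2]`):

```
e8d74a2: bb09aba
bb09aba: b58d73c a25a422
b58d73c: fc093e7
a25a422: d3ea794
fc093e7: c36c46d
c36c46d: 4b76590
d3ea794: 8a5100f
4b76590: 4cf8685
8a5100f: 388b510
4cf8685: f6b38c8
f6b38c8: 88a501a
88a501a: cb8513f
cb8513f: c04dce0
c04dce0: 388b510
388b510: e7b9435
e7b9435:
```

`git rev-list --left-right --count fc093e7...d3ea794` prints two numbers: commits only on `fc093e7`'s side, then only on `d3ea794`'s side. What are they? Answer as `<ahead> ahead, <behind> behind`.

Reachable from fc093e7: {388b510, 4b76590, 4cf8685, 88a501a, c04dce0, c36c46d, cb8513f, e7b9435, f6b38c8, fc093e7}.
Reachable from d3ea794: {388b510, 8a5100f, d3ea794, e7b9435}.
Only in fc093e7's history (ahead): {4b76590, 4cf8685, 88a501a, c04dce0, c36c46d, cb8513f, f6b38c8, fc093e7} — 8.
Only in d3ea794's history (behind): {8a5100f, d3ea794} — 2.

8 ahead, 2 behind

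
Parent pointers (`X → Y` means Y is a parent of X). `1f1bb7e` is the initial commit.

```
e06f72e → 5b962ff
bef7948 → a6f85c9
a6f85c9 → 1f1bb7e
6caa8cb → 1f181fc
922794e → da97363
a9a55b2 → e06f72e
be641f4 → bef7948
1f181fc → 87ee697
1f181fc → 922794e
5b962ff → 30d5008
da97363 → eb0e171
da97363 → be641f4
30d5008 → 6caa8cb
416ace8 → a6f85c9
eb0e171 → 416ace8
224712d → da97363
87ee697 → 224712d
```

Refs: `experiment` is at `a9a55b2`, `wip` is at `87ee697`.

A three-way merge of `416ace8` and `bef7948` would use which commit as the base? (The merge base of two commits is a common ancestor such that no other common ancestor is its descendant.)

Ancestors of 416ace8: {1f1bb7e, 416ace8, a6f85c9}.
Ancestors of bef7948: {1f1bb7e, a6f85c9, bef7948}.
Common ancestors: {1f1bb7e, a6f85c9}.
Among these, a6f85c9 is not an ancestor of any other common ancestor — it is the merge base.

a6f85c9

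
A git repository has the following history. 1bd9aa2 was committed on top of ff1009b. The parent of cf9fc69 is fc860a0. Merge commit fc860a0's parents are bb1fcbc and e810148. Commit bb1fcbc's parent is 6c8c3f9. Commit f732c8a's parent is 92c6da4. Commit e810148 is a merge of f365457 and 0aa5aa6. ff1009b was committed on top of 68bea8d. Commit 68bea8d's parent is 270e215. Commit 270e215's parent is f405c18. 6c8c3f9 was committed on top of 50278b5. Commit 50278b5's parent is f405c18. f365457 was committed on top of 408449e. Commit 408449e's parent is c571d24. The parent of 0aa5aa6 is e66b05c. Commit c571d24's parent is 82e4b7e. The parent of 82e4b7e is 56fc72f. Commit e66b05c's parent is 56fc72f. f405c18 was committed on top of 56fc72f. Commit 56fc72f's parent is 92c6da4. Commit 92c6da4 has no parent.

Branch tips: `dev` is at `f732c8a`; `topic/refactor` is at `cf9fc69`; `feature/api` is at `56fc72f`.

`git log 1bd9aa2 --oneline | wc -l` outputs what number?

7

Walking parent pointers from 1bd9aa2: reachable set = {1bd9aa2, 270e215, 56fc72f, 68bea8d, 92c6da4, f405c18, ff1009b}.
That is 7 commits.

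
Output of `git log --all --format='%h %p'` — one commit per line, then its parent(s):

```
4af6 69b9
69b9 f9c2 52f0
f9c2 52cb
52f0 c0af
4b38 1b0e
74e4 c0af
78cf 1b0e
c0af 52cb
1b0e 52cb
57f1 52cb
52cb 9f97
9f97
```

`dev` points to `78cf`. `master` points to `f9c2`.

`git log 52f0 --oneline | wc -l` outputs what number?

4

Walking parent pointers from 52f0: reachable set = {52cb, 52f0, 9f97, c0af}.
That is 4 commits.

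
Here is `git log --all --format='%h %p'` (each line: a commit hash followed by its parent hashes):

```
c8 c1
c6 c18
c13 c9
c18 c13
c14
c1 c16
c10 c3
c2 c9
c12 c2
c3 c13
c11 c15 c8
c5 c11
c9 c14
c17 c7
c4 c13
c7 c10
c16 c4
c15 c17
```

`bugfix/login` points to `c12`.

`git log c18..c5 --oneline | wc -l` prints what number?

Reachable from c5: {c1, c10, c11, c13, c14, c15, c16, c17, c3, c4, c5, c7, c8, c9}.
Reachable from c18: {c13, c14, c18, c9}.
In c5's history but not c18's: {c1, c10, c11, c15, c16, c17, c3, c4, c5, c7, c8} — 11 commits.

11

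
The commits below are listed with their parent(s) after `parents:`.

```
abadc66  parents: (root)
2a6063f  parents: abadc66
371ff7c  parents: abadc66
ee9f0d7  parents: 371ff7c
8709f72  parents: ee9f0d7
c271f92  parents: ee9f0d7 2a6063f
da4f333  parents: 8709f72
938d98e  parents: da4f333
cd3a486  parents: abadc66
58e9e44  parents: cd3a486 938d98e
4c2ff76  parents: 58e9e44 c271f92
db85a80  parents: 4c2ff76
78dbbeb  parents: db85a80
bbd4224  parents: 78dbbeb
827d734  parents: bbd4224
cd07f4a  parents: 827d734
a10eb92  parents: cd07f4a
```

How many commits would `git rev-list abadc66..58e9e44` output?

7

Reachable from 58e9e44: {371ff7c, 58e9e44, 8709f72, 938d98e, abadc66, cd3a486, da4f333, ee9f0d7}.
Reachable from abadc66: {abadc66}.
In 58e9e44's history but not abadc66's: {371ff7c, 58e9e44, 8709f72, 938d98e, cd3a486, da4f333, ee9f0d7} — 7 commits.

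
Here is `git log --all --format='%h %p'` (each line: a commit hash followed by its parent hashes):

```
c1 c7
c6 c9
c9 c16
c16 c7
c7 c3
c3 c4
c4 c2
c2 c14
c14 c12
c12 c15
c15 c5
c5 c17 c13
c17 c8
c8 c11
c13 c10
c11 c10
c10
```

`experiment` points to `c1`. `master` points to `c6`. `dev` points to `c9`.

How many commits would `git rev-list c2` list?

Walking parent pointers from c2: reachable set = {c10, c11, c12, c13, c14, c15, c17, c2, c5, c8}.
That is 10 commits.

10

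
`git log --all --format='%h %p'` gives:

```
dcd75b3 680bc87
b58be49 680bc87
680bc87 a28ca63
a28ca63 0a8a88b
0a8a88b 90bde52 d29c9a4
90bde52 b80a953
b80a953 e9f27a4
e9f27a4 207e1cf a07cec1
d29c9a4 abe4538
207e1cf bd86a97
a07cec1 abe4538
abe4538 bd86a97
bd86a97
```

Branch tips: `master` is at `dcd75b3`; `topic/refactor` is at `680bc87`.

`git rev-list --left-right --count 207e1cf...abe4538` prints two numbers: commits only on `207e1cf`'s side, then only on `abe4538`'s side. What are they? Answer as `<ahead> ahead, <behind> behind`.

Reachable from 207e1cf: {207e1cf, bd86a97}.
Reachable from abe4538: {abe4538, bd86a97}.
Only in 207e1cf's history (ahead): {207e1cf} — 1.
Only in abe4538's history (behind): {abe4538} — 1.

1 ahead, 1 behind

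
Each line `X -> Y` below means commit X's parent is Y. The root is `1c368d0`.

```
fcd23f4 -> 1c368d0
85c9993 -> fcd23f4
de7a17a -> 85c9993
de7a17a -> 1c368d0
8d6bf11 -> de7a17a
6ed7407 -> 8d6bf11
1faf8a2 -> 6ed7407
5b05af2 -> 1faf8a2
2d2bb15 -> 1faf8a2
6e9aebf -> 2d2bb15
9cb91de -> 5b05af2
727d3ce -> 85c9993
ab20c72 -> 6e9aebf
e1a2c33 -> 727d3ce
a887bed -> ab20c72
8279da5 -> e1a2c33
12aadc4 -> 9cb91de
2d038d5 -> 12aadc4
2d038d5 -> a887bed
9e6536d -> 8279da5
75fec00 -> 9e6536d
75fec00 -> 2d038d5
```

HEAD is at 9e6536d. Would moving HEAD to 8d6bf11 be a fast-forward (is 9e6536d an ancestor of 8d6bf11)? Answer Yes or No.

A fast-forward from 9e6536d to 8d6bf11 is possible iff 9e6536d is an ancestor of 8d6bf11.
Ancestors of 8d6bf11: {1c368d0, 85c9993, 8d6bf11, de7a17a, fcd23f4}.
9e6536d is not among them, so fast-forward is not possible.

No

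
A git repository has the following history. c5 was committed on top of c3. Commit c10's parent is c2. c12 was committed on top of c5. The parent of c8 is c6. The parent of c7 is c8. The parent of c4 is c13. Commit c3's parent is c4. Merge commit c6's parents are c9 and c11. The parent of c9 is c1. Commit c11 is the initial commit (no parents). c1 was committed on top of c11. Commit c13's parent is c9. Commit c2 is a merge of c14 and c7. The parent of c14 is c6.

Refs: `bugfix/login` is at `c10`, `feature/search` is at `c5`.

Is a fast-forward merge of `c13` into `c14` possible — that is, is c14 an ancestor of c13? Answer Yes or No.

A fast-forward from c14 to c13 is possible iff c14 is an ancestor of c13.
Ancestors of c13: {c1, c11, c13, c9}.
c14 is not among them, so fast-forward is not possible.

No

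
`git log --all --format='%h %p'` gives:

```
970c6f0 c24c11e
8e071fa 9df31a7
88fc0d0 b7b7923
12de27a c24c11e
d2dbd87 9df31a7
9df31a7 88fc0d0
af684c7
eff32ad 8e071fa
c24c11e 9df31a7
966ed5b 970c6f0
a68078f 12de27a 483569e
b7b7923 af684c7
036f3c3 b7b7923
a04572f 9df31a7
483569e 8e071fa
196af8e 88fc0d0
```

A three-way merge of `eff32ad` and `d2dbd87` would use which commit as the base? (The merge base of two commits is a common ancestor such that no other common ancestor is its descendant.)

Ancestors of eff32ad: {88fc0d0, 8e071fa, 9df31a7, af684c7, b7b7923, eff32ad}.
Ancestors of d2dbd87: {88fc0d0, 9df31a7, af684c7, b7b7923, d2dbd87}.
Common ancestors: {88fc0d0, 9df31a7, af684c7, b7b7923}.
Among these, 9df31a7 is not an ancestor of any other common ancestor — it is the merge base.

9df31a7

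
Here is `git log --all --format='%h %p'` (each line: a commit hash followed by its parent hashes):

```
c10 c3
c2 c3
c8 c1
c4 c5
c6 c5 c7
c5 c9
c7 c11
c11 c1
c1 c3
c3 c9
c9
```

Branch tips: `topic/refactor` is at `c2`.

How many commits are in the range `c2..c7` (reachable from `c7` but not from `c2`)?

Reachable from c7: {c1, c11, c3, c7, c9}.
Reachable from c2: {c2, c3, c9}.
In c7's history but not c2's: {c1, c11, c7} — 3 commits.

3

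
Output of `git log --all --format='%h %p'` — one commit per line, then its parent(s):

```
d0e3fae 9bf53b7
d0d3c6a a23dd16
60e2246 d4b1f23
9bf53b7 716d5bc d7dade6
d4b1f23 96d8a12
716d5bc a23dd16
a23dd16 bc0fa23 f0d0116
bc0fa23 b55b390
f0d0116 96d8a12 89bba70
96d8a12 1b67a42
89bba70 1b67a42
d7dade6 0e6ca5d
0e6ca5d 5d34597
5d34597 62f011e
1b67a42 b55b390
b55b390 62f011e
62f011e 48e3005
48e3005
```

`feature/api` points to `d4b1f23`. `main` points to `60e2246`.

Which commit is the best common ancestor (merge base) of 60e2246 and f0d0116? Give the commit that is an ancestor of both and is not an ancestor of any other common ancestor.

96d8a12

Ancestors of 60e2246: {1b67a42, 48e3005, 60e2246, 62f011e, 96d8a12, b55b390, d4b1f23}.
Ancestors of f0d0116: {1b67a42, 48e3005, 62f011e, 89bba70, 96d8a12, b55b390, f0d0116}.
Common ancestors: {1b67a42, 48e3005, 62f011e, 96d8a12, b55b390}.
Among these, 96d8a12 is not an ancestor of any other common ancestor — it is the merge base.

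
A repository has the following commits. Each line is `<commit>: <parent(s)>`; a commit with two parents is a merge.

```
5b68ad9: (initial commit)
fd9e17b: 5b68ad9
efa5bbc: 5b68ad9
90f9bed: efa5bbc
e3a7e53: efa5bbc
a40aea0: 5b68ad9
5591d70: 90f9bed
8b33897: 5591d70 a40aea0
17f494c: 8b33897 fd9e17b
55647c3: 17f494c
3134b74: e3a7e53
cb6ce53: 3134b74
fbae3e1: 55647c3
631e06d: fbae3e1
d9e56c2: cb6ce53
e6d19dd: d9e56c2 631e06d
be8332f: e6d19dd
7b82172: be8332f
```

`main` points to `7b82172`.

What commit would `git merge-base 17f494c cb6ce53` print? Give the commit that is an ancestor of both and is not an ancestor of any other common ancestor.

Ancestors of 17f494c: {17f494c, 5591d70, 5b68ad9, 8b33897, 90f9bed, a40aea0, efa5bbc, fd9e17b}.
Ancestors of cb6ce53: {3134b74, 5b68ad9, cb6ce53, e3a7e53, efa5bbc}.
Common ancestors: {5b68ad9, efa5bbc}.
Among these, efa5bbc is not an ancestor of any other common ancestor — it is the merge base.

efa5bbc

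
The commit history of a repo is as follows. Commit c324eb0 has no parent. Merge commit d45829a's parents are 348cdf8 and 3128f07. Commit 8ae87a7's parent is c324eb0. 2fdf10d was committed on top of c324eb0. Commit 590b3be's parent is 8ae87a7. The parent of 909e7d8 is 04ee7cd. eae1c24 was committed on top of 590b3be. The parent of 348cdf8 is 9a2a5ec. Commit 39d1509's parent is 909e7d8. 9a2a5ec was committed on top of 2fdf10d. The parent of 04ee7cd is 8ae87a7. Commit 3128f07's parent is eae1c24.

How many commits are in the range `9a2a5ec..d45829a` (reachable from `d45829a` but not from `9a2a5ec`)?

6

Reachable from d45829a: {2fdf10d, 3128f07, 348cdf8, 590b3be, 8ae87a7, 9a2a5ec, c324eb0, d45829a, eae1c24}.
Reachable from 9a2a5ec: {2fdf10d, 9a2a5ec, c324eb0}.
In d45829a's history but not 9a2a5ec's: {3128f07, 348cdf8, 590b3be, 8ae87a7, d45829a, eae1c24} — 6 commits.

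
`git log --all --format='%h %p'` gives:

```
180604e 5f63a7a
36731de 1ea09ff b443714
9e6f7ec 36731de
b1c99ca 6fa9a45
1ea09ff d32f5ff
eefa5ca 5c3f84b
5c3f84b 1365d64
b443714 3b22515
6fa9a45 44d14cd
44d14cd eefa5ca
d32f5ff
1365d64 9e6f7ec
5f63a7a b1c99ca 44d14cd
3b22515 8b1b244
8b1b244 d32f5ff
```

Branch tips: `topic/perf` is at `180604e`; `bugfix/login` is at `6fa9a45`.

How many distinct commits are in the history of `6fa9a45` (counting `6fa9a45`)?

Walking parent pointers from 6fa9a45: reachable set = {1365d64, 1ea09ff, 36731de, 3b22515, 44d14cd, 5c3f84b, 6fa9a45, 8b1b244, 9e6f7ec, b443714, d32f5ff, eefa5ca}.
That is 12 commits.

12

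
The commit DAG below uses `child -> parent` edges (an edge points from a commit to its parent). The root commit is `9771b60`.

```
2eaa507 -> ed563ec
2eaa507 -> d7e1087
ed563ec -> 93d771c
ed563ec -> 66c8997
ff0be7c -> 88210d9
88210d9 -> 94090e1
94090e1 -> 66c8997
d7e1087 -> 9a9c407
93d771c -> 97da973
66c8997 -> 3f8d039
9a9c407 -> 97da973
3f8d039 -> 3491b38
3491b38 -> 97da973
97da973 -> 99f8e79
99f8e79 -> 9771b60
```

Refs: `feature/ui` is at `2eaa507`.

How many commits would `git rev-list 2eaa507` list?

Walking parent pointers from 2eaa507: reachable set = {2eaa507, 3491b38, 3f8d039, 66c8997, 93d771c, 9771b60, 97da973, 99f8e79, 9a9c407, d7e1087, ed563ec}.
That is 11 commits.

11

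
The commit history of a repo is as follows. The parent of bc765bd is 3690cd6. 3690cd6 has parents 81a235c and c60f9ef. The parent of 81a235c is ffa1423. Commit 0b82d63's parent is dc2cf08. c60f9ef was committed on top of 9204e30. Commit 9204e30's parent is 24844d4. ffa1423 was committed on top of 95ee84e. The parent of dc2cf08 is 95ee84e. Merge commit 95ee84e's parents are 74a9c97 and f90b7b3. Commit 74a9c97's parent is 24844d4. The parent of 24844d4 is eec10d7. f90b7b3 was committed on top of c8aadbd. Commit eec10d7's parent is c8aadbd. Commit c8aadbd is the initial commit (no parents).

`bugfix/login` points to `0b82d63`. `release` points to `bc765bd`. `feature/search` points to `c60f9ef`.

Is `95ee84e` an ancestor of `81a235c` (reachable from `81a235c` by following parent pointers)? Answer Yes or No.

Ancestors of 81a235c (commits reachable by following parents): {24844d4, 74a9c97, 81a235c, 95ee84e, c8aadbd, eec10d7, f90b7b3, ffa1423}.
95ee84e is in that set, so it is an ancestor of 81a235c.

Yes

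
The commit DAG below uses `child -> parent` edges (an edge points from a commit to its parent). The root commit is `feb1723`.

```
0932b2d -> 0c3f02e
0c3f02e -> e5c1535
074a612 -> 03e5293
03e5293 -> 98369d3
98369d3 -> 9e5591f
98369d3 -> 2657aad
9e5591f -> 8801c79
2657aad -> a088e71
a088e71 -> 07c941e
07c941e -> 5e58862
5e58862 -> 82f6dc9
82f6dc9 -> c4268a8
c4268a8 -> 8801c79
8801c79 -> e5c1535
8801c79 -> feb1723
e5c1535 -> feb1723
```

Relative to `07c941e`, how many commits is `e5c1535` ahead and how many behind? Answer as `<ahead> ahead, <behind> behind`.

0 ahead, 5 behind

Reachable from e5c1535: {e5c1535, feb1723}.
Reachable from 07c941e: {07c941e, 5e58862, 82f6dc9, 8801c79, c4268a8, e5c1535, feb1723}.
Only in e5c1535's history (ahead): {} — 0.
Only in 07c941e's history (behind): {07c941e, 5e58862, 82f6dc9, 8801c79, c4268a8} — 5.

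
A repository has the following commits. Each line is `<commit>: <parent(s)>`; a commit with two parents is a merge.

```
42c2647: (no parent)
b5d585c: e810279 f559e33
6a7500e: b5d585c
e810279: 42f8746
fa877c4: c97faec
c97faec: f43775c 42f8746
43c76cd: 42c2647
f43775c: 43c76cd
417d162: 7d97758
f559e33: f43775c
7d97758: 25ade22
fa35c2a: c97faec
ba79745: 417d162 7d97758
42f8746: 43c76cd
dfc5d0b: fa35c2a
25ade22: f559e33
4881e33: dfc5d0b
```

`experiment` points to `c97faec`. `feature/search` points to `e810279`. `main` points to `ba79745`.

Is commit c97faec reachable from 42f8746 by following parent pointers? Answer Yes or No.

Ancestors of 42f8746: {42c2647, 42f8746, 43c76cd}.
c97faec is not in that set, so it is not an ancestor of 42f8746.

No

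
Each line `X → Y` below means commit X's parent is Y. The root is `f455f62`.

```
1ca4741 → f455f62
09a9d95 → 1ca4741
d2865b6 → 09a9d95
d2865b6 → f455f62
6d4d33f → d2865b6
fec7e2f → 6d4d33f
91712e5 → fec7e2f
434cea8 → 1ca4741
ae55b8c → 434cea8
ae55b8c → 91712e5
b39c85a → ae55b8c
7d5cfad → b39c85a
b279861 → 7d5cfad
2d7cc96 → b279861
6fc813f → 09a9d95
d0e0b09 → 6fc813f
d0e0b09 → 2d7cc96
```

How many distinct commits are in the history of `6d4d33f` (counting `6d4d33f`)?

Walking parent pointers from 6d4d33f: reachable set = {09a9d95, 1ca4741, 6d4d33f, d2865b6, f455f62}.
That is 5 commits.

5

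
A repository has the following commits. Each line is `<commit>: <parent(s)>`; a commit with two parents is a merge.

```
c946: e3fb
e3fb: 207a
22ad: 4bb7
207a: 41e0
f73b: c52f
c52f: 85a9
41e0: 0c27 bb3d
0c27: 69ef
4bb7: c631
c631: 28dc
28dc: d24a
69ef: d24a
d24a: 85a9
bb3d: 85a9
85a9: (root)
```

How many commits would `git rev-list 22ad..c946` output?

7

Reachable from c946: {0c27, 207a, 41e0, 69ef, 85a9, bb3d, c946, d24a, e3fb}.
Reachable from 22ad: {22ad, 28dc, 4bb7, 85a9, c631, d24a}.
In c946's history but not 22ad's: {0c27, 207a, 41e0, 69ef, bb3d, c946, e3fb} — 7 commits.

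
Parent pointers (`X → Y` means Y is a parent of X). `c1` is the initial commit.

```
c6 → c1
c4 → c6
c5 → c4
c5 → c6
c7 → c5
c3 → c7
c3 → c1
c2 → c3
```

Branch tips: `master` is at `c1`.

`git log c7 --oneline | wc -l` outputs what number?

Walking parent pointers from c7: reachable set = {c1, c4, c5, c6, c7}.
That is 5 commits.

5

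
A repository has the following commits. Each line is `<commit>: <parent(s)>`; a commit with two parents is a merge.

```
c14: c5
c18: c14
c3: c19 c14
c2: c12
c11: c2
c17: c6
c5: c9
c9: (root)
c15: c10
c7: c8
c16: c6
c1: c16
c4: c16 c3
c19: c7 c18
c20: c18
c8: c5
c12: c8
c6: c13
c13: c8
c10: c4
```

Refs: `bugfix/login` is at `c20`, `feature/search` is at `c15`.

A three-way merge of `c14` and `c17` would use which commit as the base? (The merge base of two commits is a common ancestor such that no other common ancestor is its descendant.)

c5

Ancestors of c14: {c14, c5, c9}.
Ancestors of c17: {c13, c17, c5, c6, c8, c9}.
Common ancestors: {c5, c9}.
Among these, c5 is not an ancestor of any other common ancestor — it is the merge base.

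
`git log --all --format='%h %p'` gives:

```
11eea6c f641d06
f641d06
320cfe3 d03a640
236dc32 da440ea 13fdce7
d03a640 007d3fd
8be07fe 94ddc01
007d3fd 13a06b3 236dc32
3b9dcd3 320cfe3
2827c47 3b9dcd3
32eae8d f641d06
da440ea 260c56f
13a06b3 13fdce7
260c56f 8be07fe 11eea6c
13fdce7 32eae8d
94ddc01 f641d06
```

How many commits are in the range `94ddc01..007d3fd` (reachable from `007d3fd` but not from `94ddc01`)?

9

Reachable from 007d3fd: {007d3fd, 11eea6c, 13a06b3, 13fdce7, 236dc32, 260c56f, 32eae8d, 8be07fe, 94ddc01, da440ea, f641d06}.
Reachable from 94ddc01: {94ddc01, f641d06}.
In 007d3fd's history but not 94ddc01's: {007d3fd, 11eea6c, 13a06b3, 13fdce7, 236dc32, 260c56f, 32eae8d, 8be07fe, da440ea} — 9 commits.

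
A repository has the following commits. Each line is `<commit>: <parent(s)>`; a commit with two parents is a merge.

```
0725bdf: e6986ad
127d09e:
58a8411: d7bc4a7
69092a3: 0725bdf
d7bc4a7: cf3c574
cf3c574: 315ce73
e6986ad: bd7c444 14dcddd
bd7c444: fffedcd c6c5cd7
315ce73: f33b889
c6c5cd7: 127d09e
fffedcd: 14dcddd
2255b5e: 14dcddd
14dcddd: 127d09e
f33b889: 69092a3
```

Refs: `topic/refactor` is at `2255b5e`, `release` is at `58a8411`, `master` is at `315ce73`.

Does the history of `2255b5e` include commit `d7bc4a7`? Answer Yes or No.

Ancestors of 2255b5e: {127d09e, 14dcddd, 2255b5e}.
d7bc4a7 is not in that set, so it is not an ancestor of 2255b5e.

No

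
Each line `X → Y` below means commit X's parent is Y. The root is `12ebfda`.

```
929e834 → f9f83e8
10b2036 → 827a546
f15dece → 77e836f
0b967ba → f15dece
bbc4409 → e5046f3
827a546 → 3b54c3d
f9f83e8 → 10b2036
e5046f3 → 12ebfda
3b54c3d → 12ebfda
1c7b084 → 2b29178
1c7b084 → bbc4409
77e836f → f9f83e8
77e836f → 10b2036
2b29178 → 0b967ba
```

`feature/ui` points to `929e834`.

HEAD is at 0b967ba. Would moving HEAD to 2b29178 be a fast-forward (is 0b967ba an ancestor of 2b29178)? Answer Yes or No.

A fast-forward from 0b967ba to 2b29178 is possible iff 0b967ba is an ancestor of 2b29178.
Ancestors of 2b29178: {0b967ba, 10b2036, 12ebfda, 2b29178, 3b54c3d, 77e836f, 827a546, f15dece, f9f83e8}.
0b967ba is among them, so fast-forward is possible.

Yes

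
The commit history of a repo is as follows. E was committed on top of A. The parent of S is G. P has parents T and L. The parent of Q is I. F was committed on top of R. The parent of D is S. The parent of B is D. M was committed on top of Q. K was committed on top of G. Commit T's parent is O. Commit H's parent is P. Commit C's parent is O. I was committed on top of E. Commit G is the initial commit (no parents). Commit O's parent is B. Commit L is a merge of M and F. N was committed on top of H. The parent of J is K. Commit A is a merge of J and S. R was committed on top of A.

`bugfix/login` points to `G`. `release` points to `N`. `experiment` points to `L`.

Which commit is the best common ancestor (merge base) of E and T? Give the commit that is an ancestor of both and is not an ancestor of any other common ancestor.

Ancestors of E: {A, E, G, J, K, S}.
Ancestors of T: {B, D, G, O, S, T}.
Common ancestors: {G, S}.
Among these, S is not an ancestor of any other common ancestor — it is the merge base.

S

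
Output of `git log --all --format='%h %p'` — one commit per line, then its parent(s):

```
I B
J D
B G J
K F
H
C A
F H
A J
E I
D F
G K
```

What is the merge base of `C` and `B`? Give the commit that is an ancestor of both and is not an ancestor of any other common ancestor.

Ancestors of C: {A, C, D, F, H, J}.
Ancestors of B: {B, D, F, G, H, J, K}.
Common ancestors: {D, F, H, J}.
Among these, J is not an ancestor of any other common ancestor — it is the merge base.

J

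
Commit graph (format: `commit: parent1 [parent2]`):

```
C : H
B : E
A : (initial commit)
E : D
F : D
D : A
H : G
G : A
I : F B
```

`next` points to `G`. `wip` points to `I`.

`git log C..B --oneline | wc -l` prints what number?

3

Reachable from B: {A, B, D, E}.
Reachable from C: {A, C, G, H}.
In B's history but not C's: {B, D, E} — 3 commits.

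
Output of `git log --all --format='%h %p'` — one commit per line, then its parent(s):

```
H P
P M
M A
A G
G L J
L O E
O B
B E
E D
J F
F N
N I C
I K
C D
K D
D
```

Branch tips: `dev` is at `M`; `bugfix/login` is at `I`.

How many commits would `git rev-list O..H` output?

12

Reachable from H: {A, B, C, D, E, F, G, H, I, J, K, L, M, N, O, P}.
Reachable from O: {B, D, E, O}.
In H's history but not O's: {A, C, F, G, H, I, J, K, L, M, N, P} — 12 commits.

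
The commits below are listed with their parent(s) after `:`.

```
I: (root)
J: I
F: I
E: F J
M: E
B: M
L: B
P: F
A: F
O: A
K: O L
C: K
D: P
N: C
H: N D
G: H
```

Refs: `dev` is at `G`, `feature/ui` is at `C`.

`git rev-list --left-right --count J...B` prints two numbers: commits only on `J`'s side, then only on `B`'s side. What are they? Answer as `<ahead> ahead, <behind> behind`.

Reachable from J: {I, J}.
Reachable from B: {B, E, F, I, J, M}.
Only in J's history (ahead): {} — 0.
Only in B's history (behind): {B, E, F, M} — 4.

0 ahead, 4 behind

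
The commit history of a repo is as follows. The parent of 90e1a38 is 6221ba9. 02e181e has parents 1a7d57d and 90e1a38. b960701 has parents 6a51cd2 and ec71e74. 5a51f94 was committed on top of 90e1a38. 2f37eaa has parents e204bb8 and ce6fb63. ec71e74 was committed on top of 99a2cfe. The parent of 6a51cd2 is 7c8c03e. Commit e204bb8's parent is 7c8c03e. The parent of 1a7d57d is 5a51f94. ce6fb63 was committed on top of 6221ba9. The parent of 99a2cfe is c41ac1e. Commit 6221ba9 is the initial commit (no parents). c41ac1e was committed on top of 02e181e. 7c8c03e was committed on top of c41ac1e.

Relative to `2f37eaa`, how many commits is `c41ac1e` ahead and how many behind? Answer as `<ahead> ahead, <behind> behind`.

0 ahead, 4 behind

Reachable from c41ac1e: {02e181e, 1a7d57d, 5a51f94, 6221ba9, 90e1a38, c41ac1e}.
Reachable from 2f37eaa: {02e181e, 1a7d57d, 2f37eaa, 5a51f94, 6221ba9, 7c8c03e, 90e1a38, c41ac1e, ce6fb63, e204bb8}.
Only in c41ac1e's history (ahead): {} — 0.
Only in 2f37eaa's history (behind): {2f37eaa, 7c8c03e, ce6fb63, e204bb8} — 4.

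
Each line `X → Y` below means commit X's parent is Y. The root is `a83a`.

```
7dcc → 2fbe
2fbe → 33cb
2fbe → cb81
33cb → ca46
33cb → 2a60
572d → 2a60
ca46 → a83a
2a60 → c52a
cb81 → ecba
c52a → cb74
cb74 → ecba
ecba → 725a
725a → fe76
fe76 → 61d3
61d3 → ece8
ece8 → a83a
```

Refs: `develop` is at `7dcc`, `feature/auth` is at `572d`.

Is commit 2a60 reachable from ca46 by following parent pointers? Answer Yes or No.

No

Ancestors of ca46: {a83a, ca46}.
2a60 is not in that set, so it is not an ancestor of ca46.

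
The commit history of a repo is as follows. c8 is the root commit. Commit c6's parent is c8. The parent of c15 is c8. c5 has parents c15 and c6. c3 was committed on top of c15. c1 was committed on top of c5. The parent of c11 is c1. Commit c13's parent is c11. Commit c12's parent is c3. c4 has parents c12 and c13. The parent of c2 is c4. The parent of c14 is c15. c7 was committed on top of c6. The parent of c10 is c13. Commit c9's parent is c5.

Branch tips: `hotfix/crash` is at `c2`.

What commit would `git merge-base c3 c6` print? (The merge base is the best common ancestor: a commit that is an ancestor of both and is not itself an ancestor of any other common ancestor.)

Ancestors of c3: {c15, c3, c8}.
Ancestors of c6: {c6, c8}.
Common ancestors: {c8}.
The only common ancestor is c8, so it is the merge base.

c8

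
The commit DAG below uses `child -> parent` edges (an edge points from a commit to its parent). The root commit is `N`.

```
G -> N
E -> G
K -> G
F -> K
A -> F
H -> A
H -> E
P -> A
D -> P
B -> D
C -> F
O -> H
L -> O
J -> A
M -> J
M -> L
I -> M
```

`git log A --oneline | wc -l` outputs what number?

Walking parent pointers from A: reachable set = {A, F, G, K, N}.
That is 5 commits.

5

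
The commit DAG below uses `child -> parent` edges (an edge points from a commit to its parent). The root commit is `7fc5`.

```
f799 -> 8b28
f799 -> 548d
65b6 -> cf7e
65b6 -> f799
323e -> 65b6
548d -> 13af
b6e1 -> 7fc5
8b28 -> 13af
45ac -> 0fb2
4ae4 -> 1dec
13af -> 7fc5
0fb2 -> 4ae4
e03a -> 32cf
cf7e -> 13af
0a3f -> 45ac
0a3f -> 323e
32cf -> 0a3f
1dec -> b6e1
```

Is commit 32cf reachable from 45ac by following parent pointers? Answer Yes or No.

No

Ancestors of 45ac: {0fb2, 1dec, 45ac, 4ae4, 7fc5, b6e1}.
32cf is not in that set, so it is not an ancestor of 45ac.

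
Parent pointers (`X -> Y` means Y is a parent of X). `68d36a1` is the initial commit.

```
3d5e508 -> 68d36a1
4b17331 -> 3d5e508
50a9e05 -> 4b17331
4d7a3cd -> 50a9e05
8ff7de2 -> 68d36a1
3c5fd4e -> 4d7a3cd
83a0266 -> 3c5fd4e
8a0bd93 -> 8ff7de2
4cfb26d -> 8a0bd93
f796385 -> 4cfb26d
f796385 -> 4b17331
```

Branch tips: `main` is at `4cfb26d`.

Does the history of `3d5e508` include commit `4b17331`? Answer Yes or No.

Ancestors of 3d5e508: {3d5e508, 68d36a1}.
4b17331 is not in that set, so it is not an ancestor of 3d5e508.

No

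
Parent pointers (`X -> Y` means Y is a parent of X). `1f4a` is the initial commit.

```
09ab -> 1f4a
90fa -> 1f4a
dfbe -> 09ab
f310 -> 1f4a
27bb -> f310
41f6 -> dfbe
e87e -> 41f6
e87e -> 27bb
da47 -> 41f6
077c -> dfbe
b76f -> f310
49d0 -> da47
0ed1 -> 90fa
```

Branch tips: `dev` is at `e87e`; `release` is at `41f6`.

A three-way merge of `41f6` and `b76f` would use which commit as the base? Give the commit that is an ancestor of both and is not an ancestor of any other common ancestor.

1f4a

Ancestors of 41f6: {09ab, 1f4a, 41f6, dfbe}.
Ancestors of b76f: {1f4a, b76f, f310}.
Common ancestors: {1f4a}.
The only common ancestor is 1f4a, so it is the merge base.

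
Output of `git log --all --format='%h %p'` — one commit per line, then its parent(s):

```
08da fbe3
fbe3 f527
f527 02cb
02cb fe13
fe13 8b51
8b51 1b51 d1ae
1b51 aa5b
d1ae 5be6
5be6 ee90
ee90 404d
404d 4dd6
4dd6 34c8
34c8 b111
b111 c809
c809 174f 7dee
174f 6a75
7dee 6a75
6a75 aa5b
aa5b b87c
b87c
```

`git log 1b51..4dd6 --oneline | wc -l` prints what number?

Reachable from 4dd6: {174f, 34c8, 4dd6, 6a75, 7dee, aa5b, b111, b87c, c809}.
Reachable from 1b51: {1b51, aa5b, b87c}.
In 4dd6's history but not 1b51's: {174f, 34c8, 4dd6, 6a75, 7dee, b111, c809} — 7 commits.

7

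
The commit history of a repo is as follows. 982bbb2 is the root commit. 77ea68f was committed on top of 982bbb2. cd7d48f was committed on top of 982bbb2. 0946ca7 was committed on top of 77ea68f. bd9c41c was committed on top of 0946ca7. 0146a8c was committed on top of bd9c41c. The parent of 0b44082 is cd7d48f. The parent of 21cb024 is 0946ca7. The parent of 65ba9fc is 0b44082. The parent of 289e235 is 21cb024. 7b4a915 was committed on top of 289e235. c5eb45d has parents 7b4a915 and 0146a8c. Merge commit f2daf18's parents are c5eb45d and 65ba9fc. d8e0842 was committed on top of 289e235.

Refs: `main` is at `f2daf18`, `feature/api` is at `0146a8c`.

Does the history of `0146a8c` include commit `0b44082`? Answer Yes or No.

Ancestors of 0146a8c: {0146a8c, 0946ca7, 77ea68f, 982bbb2, bd9c41c}.
0b44082 is not in that set, so it is not an ancestor of 0146a8c.

No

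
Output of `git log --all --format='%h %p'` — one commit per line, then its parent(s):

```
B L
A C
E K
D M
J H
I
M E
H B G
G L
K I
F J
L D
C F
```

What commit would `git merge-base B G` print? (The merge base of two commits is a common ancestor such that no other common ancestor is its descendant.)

Ancestors of B: {B, D, E, I, K, L, M}.
Ancestors of G: {D, E, G, I, K, L, M}.
Common ancestors: {D, E, I, K, L, M}.
Among these, L is not an ancestor of any other common ancestor — it is the merge base.

L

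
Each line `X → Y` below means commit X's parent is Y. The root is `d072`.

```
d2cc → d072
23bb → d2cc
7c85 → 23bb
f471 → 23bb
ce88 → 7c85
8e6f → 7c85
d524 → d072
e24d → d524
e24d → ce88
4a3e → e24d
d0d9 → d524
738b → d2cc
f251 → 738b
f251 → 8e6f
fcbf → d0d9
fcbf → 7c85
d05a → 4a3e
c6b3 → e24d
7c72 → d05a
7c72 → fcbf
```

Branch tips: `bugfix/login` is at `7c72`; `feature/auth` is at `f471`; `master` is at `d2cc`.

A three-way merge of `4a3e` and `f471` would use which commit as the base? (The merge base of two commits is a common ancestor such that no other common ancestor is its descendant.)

23bb

Ancestors of 4a3e: {23bb, 4a3e, 7c85, ce88, d072, d2cc, d524, e24d}.
Ancestors of f471: {23bb, d072, d2cc, f471}.
Common ancestors: {23bb, d072, d2cc}.
Among these, 23bb is not an ancestor of any other common ancestor — it is the merge base.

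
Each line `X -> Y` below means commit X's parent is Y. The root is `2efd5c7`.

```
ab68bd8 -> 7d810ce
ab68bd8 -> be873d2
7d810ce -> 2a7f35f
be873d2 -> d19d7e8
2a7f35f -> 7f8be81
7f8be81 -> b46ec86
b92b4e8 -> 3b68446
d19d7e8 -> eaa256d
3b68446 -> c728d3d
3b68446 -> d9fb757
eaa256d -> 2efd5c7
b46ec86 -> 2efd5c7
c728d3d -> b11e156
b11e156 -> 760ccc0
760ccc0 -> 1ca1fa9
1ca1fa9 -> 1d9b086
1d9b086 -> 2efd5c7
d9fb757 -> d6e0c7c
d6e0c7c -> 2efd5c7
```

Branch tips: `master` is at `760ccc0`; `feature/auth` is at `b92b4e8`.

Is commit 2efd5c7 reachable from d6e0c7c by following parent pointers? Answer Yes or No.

Ancestors of d6e0c7c (commits reachable by following parents): {2efd5c7, d6e0c7c}.
2efd5c7 is in that set, so it is an ancestor of d6e0c7c.

Yes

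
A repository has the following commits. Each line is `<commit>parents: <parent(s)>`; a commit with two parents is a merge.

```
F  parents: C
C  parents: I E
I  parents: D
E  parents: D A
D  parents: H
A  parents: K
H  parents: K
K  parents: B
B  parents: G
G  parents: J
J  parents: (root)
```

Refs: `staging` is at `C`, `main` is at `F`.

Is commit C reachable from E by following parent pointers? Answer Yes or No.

No

Ancestors of E: {A, B, D, E, G, H, J, K}.
C is not in that set, so it is not an ancestor of E.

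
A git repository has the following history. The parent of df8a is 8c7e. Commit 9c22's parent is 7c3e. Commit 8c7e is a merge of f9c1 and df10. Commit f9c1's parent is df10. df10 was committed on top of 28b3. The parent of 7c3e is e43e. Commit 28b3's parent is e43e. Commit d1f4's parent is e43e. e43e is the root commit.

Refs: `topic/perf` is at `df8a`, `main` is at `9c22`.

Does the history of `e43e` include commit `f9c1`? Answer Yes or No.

Ancestors of e43e: {e43e}.
f9c1 is not in that set, so it is not an ancestor of e43e.

No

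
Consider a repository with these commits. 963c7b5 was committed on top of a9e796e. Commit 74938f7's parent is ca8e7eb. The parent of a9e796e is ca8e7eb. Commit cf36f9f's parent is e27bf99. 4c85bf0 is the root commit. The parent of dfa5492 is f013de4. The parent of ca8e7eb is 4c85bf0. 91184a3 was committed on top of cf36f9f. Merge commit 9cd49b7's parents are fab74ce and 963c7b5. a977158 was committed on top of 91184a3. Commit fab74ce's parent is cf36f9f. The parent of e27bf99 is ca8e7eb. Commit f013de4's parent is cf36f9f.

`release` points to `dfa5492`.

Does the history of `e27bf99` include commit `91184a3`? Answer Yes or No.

No

Ancestors of e27bf99: {4c85bf0, ca8e7eb, e27bf99}.
91184a3 is not in that set, so it is not an ancestor of e27bf99.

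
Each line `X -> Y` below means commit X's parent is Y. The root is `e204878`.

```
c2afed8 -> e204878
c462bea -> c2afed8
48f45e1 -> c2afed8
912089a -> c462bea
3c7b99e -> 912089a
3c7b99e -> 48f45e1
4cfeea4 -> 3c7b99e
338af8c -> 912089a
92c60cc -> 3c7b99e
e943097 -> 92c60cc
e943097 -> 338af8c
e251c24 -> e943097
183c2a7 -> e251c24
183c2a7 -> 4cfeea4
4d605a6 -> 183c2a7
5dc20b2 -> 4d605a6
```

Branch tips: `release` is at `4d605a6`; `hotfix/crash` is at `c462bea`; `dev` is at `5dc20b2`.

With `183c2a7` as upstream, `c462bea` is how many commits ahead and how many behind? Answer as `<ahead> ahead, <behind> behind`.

0 ahead, 9 behind

Reachable from c462bea: {c2afed8, c462bea, e204878}.
Reachable from 183c2a7: {183c2a7, 338af8c, 3c7b99e, 48f45e1, 4cfeea4, 912089a, 92c60cc, c2afed8, c462bea, e204878, e251c24, e943097}.
Only in c462bea's history (ahead): {} — 0.
Only in 183c2a7's history (behind): {183c2a7, 338af8c, 3c7b99e, 48f45e1, 4cfeea4, 912089a, 92c60cc, e251c24, e943097} — 9.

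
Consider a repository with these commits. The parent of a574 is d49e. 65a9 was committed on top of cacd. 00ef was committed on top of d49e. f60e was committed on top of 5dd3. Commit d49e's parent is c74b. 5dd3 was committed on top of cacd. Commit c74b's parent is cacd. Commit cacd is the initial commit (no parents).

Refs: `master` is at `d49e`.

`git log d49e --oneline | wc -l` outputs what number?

Walking parent pointers from d49e: reachable set = {c74b, cacd, d49e}.
That is 3 commits.

3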